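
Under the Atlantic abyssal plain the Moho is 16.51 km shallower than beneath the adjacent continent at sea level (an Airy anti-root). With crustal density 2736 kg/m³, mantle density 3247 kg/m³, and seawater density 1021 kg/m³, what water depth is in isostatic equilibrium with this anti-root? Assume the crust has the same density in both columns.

4.92 km

Replacing a thickness d of crust by seawater at the top must be balanced by replacing crust with mantle at the base: d (ρ_c − ρ_w) = a (ρ_m − ρ_c).
d = a (ρ_m − ρ_c)/(ρ_c − ρ_w) = 16.51 km × 511/1715 = 4.92 km.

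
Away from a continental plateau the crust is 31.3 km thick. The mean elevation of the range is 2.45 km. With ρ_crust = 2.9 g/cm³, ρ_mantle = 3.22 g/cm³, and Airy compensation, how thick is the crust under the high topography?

56 km

Root depth r = h ρ_c / (ρ_m − ρ_c) = 2.45 km × 2.9 / 0.32 = 22.2 km.
Total thickness = T + h + r = 31.3 km + 2.45 km + 22.2 km = 56 km.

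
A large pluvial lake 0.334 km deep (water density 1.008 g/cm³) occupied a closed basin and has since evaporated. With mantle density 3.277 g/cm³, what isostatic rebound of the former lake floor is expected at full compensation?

u = d ρ_w/ρ_m = 0.334 km × 1.008/3.277 = 0.103 km.

0.103 km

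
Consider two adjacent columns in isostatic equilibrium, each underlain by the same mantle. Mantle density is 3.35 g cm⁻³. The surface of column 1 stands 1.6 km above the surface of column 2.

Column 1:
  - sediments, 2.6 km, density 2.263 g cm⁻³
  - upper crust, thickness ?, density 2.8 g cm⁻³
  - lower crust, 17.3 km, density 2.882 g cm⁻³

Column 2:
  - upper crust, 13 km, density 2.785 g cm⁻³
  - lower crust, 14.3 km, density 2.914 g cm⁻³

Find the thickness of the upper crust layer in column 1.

14.6 km

Take the compensation level at the base of the deeper column (depth z_c below the surface of column 1) and equate Σ ρ_i t_i down to z_c; mantle fills any gap and the z_c terms cancel.
Column 1: 2.6×2.263 + x×2.8 + 17.3×2.882 + (z_c − 19.9 − x)×3.35
Column 2: 1.6×0 + 13×2.785 + 14.3×2.914 + (z_c − 1.6 − 27.3)×3.35
The z_c×3.35 term appears on both sides and cancels. Collect the known terms of each column as K = Σ(ρt)_known − 3.35 × (depth of known layers): K_1 = 55.7424 − 3.35×19.9 = −10.9226; K_2 = 77.8752 − 3.35×(1.6 + 27.3) = −18.9398.
Balance: K_1 − x×(3.35 − 2.8) = K_2, so x = (K_1 − K_2)/(3.35 − 2.8) = 8.0172/0.55 = 14.6 km.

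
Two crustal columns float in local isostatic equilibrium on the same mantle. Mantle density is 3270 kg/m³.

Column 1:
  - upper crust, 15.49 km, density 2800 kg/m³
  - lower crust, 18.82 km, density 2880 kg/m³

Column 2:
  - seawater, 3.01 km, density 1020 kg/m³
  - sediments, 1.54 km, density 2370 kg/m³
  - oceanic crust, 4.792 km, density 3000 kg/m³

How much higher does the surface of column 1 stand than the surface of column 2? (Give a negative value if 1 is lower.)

For any compensation level in the mantle, the mantle terms cancel and isostasy reduces to e = (Σt_1 − Σt_2) − (Σ(ρt)_1 − Σ(ρt)_2) / ρ_m.
Σt_1 = 34.31 km; Σt_2 = 9.342 km; Σ(ρt)_1 = 97573.6; Σ(ρt)_2 = 21096 (in km·kg/m³).
e = (34.31 − 9.342) − (97573.6 − 21096) / 3270 = 1.58 km.

1.58 km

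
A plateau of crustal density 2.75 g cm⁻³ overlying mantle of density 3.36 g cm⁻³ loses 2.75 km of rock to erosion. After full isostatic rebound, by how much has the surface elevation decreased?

0.499 km

Rebound u = e ρ_c/ρ_m = 2.75 km × 2.75/3.36 = 2.251 km.
Net surface drop = e − u = 2.75 km − 2.251 km = e (ρ_m − ρ_c)/ρ_m = 0.499 km.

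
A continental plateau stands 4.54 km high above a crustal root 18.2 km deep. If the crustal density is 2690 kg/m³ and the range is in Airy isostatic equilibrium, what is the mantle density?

3360 kg/m³

Airy balance: ρ_c h = (ρ_m − ρ_c) r → ρ_m = ρ_c (1 + h/r).
ρ_m = 2690 × (1 + 4.54 km/18.2 km) = 3360 kg/m³.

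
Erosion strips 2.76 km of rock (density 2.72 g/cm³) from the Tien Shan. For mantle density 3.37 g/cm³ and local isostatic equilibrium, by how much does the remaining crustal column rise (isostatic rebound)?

2.23 km

Unloading: uplift u = e ρ_c/ρ_m = 2.76 km × 2.72/3.37 = 2.23 km.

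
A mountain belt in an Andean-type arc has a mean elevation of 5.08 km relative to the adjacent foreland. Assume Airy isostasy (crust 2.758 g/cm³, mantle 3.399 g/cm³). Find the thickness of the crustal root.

For local isostatic compensation: the weight of the topography is balanced by the buoyancy of the root, ρ_c h = (ρ_m − ρ_c) r.
r = h · ρ_c / (ρ_m − ρ_c) = 5.08 km × 2.758 / (3.399 − 2.758) = 21.9 km.

21.9 km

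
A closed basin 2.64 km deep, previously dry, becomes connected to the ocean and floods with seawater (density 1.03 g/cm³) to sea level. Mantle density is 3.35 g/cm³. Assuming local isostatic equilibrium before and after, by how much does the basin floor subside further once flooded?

After flooding the water column is d + s deep. Its weight must equal the weight of mantle displaced by the extra subsidence s: (d + s) ρ_w = s ρ_m.
s = d ρ_w / (ρ_m − ρ_w) = 2.64 km × 1.03/(3.35 − 1.03) = 1.17 km.

1.17 km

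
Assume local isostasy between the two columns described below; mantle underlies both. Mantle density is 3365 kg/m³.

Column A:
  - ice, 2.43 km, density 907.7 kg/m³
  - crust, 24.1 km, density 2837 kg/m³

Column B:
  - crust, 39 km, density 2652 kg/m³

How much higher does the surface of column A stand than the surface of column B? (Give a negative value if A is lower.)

−2.71 km

For any compensation level in the mantle, the mantle terms cancel and isostasy reduces to e = (Σt_A − Σt_B) − (Σ(ρt)_A − Σ(ρt)_B) / ρ_m.
Σt_A = 26.53 km; Σt_B = 39 km; Σ(ρt)_A = 70577.411; Σ(ρt)_B = 103428 (in km·kg/m³).
e = (26.53 − 39) − (70577.411 − 103428) / 3365 = −2.71 km.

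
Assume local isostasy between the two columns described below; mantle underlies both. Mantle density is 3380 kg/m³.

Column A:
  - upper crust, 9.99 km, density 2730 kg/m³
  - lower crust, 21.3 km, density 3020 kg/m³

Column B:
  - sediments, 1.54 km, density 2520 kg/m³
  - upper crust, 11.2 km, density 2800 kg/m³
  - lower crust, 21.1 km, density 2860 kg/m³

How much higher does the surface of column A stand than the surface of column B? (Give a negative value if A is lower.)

For any compensation level in the mantle, the mantle terms cancel and isostasy reduces to e = (Σt_A − Σt_B) − (Σ(ρt)_A − Σ(ρt)_B) / ρ_m.
Σt_A = 31.29 km; Σt_B = 33.84 km; Σ(ρt)_A = 91598.7; Σ(ρt)_B = 95586.8 (in km·kg/m³).
e = (31.29 − 33.84) − (91598.7 − 95586.8) / 3380 = −1.37 km.

−1.37 km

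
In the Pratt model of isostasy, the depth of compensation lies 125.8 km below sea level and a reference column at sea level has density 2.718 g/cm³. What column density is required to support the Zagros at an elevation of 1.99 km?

2.68 g/cm³

Pratt balance: ρ_ref D = ρ (D + h).
ρ = ρ_ref D/(D + h) = 2.718 × 125.8 km/(125.8 km + 1.99 km) = 2.68 g/cm³.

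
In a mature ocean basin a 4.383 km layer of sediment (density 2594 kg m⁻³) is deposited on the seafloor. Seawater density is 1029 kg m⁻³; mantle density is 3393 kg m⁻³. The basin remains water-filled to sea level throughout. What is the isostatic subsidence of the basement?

2.9 km

Submarine loading: the sediment displaces seawater, and the subsidence is in turn flooded, so s (ρ_m − ρ_w) = t (ρ_sed − ρ_w).
s = 4.383 km × (2594 − 1029) / (3393 − 1029) = 2.9 km.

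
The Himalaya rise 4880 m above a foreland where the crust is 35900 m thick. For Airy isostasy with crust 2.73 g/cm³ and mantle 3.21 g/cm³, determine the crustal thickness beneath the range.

68500 m

Root depth r = h ρ_c / (ρ_m − ρ_c) = 4880 m × 2.73 / 0.48 = 27760 m.
Total thickness = T + h + r = 35900 m + 4880 m + 27760 m = 68500 m.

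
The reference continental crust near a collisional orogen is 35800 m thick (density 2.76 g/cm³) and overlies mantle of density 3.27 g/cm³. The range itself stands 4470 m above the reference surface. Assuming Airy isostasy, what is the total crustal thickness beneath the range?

Root depth r = h ρ_c / (ρ_m − ρ_c) = 4470 m × 2.76 / 0.51 = 24190 m.
Total thickness = T + h + r = 35800 m + 4470 m + 24190 m = 64500 m.

64500 m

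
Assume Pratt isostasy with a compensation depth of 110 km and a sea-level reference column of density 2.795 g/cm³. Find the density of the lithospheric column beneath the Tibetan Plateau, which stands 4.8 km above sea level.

Pratt balance: ρ_ref D = ρ (D + h).
ρ = ρ_ref D/(D + h) = 2.795 × 110 km/(110 km + 4.8 km) = 2.68 g/cm³.

2.68 g/cm³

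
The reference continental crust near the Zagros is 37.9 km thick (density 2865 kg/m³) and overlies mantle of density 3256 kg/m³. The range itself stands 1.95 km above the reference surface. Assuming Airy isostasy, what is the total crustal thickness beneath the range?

54.1 km

Root depth r = h ρ_c / (ρ_m − ρ_c) = 1.95 km × 2865 / 391 = 14.29 km.
Total thickness = T + h + r = 37.9 km + 1.95 km + 14.29 km = 54.1 km.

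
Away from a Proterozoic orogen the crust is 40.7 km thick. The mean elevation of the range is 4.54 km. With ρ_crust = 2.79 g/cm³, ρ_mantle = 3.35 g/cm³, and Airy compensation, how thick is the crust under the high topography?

Root depth r = h ρ_c / (ρ_m − ρ_c) = 4.54 km × 2.79 / 0.56 = 22.62 km.
Total thickness = T + h + r = 40.7 km + 4.54 km + 22.62 km = 67.9 km.

67.9 km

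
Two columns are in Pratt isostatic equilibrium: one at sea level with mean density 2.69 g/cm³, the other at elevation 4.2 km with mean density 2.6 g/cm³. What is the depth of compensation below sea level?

ρ_ref D = ρ (D + h) → D (ρ_ref − ρ) = ρ h.
D = ρ h/(ρ_ref − ρ) = 2.6 × 4.2 km/(2.69 − 2.6) = 121 km.

121 km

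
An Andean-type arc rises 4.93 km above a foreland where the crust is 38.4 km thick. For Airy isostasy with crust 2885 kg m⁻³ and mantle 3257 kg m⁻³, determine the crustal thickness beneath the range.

81.6 km

Root depth r = h ρ_c / (ρ_m − ρ_c) = 4.93 km × 2885 / 372 = 38.23 km.
Total thickness = T + h + r = 38.4 km + 4.93 km + 38.23 km = 81.6 km.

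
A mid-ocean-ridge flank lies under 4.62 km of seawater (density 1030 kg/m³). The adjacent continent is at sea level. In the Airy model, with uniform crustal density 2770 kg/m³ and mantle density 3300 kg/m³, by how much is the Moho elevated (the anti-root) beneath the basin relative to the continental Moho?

By Archimedes' principle applied to the lithosphere: replacing crust with seawater at the top is compensated by replacing crust with mantle at the base: d (ρ_c − ρ_w) = a (ρ_m − ρ_c).
a = d (ρ_c − ρ_w)/(ρ_m − ρ_c) = 4.62 km × 1740/530 = 15.2 km.

15.2 km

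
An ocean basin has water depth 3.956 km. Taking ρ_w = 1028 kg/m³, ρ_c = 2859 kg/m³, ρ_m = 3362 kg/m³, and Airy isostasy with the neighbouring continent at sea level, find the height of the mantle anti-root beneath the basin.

By Archimedes' principle applied to the lithosphere: replacing crust with seawater at the top is compensated by replacing crust with mantle at the base: d (ρ_c − ρ_w) = a (ρ_m − ρ_c).
a = d (ρ_c − ρ_w)/(ρ_m − ρ_c) = 3.956 km × 1831/503 = 14.4 km.

14.4 km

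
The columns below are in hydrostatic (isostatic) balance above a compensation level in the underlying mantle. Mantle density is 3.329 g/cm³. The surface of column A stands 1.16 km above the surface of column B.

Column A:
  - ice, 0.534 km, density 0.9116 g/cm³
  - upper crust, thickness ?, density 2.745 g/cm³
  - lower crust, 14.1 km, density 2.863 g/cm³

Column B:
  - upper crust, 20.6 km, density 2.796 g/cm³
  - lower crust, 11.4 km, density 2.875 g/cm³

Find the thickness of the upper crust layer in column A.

20.8 km

Take the compensation level at the base of the deeper column (depth z_c below the surface of column A) and equate Σ ρ_i t_i down to z_c; mantle fills any gap and the z_c terms cancel.
Column A: 0.534×0.9116 + x×2.745 + 14.1×2.863 + (z_c − 14.634 − x)×3.329
Column B: 1.16×0 + 20.6×2.796 + 11.4×2.875 + (z_c − 1.16 − 32)×3.329
The z_c×3.329 term appears on both sides and cancels. Collect the known terms of each column as K = Σ(ρt)_known − 3.329 × (depth of known layers): K_A = 40.8550944 − 3.329×14.634 = −7.8614916; K_B = 90.3726 − 3.329×(1.16 + 32) = −20.01704.
Balance: K_A − x×(3.329 − 2.745) = K_B, so x = (K_A − K_B)/(3.329 − 2.745) = 12.1555/0.584 = 20.8 km.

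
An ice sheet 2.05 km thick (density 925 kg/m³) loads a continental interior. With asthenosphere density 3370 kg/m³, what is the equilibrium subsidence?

In Airy isostatic equilibrium: the ice load ρ_ice t is balanced by mantle displaced below, ρ_m s.
s = t ρ_ice / ρ_m = 2.05 km × 925/3370 = 0.563 km.

0.563 km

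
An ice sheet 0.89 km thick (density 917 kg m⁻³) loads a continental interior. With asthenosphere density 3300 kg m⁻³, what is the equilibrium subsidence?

Equating mass per unit area of the two columns: the ice load ρ_ice t is balanced by mantle displaced below, ρ_m s.
s = t ρ_ice / ρ_m = 0.89 km × 917/3300 = 0.247 km.

0.247 km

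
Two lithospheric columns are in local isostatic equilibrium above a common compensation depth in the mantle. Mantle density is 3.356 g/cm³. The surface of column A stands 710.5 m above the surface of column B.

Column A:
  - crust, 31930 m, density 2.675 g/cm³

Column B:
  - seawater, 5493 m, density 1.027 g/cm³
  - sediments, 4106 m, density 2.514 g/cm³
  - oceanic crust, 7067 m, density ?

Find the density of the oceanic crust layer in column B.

2.92 g/cm³

Take the compensation level at the base of the deeper column (depth z_c below the surface of column A) and equate Σ ρ_i t_i down to z_c; mantle fills any gap and the z_c terms cancel.
Column A: 31930×2.675 + (z_c − 31930)×3.356
Column B: 710.5×0 + 5493×1.027 + 4106×2.514 + 7067×ρ + (z_c − 710.5 − 16666)×3.356
The z_c×3.356 term appears on both sides and cancels. Collect the known terms of each column as K = Σ(ρt)_known − 3.356 × (depth of known layers): K_A = 85412.75 − 3.356×31930 = −21744.33; K_B = 15963.795 − 3.356×(710.5 + 16666) = −42351.739.
Balance: K_A = K_B + 7067×ρ, so ρ = (K_A − K_B)/7067 = 20607.4/7067 = 2.92 g/cm³.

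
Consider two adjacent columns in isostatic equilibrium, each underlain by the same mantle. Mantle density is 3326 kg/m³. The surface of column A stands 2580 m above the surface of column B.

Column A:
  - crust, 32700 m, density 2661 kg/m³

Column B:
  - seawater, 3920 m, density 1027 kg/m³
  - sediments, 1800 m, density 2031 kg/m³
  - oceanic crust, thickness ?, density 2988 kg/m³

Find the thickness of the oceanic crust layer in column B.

5390 m

Take the compensation level at the base of the deeper column (depth z_c below the surface of column A) and equate Σ ρ_i t_i down to z_c; mantle fills any gap and the z_c terms cancel.
Column A: 32700×2661 + (z_c − 32700)×3326
Column B: 2580×0 + 3920×1027 + 1800×2031 + x×2988 + (z_c − 2580 − 5720 − x)×3326
The z_c×3326 term appears on both sides and cancels. Collect the known terms of each column as K = Σ(ρt)_known − 3326 × (depth of known layers): K_A = 87014700 − 3326×32700 = −21745500; K_B = 7681640 − 3326×(2580 + 5720) = −19924160.
Balance: K_A = K_B − x×(3326 − 2988), so x = (K_B − K_A)/(3326 − 2988) = 1821340/338 = 5390 m.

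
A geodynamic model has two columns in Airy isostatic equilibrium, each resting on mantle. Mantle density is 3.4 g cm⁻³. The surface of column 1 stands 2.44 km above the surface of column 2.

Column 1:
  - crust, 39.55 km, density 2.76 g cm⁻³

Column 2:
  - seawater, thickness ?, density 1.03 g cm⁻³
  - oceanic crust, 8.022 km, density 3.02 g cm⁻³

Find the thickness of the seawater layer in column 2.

5.89 km

Take the compensation level at the base of the deeper column (depth z_c below the surface of column 1) and equate Σ ρ_i t_i down to z_c; mantle fills any gap and the z_c terms cancel.
Column 1: 39.55×2.76 + (z_c − 39.55)×3.4
Column 2: 2.44×0 + x×1.03 + 8.022×3.02 + (z_c − 2.44 − 8.022 − x)×3.4
The z_c×3.4 term appears on both sides and cancels. Collect the known terms of each column as K = Σ(ρt)_known − 3.4 × (depth of known layers): K_1 = 109.158 − 3.4×39.55 = −25.312; K_2 = 24.22644 − 3.4×(2.44 + 8.022) = −11.34436.
Balance: K_1 = K_2 − x×(3.4 − 1.03), so x = (K_2 − K_1)/(3.4 − 1.03) = 13.9676/2.37 = 5.89 km.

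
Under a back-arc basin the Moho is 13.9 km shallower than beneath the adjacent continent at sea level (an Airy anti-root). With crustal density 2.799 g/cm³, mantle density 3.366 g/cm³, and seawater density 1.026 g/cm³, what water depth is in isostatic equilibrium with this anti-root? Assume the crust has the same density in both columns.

4.45 km

Replacing a thickness d of crust by seawater at the top must be balanced by replacing crust with mantle at the base: d (ρ_c − ρ_w) = a (ρ_m − ρ_c).
d = a (ρ_m − ρ_c)/(ρ_c − ρ_w) = 13.9 km × 0.567/1.773 = 4.45 km.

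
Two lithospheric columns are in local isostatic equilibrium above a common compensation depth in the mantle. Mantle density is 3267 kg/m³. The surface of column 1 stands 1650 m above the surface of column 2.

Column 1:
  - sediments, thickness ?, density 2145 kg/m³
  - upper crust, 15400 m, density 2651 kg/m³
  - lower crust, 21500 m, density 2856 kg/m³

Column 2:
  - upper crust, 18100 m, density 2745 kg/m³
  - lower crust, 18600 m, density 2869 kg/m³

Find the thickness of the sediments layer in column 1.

Take the compensation level at the base of the deeper column (depth z_c below the surface of column 1) and equate Σ ρ_i t_i down to z_c; mantle fills any gap and the z_c terms cancel.
Column 1: x×2145 + 15400×2651 + 21500×2856 + (z_c − 36900 − x)×3267
Column 2: 1650×0 + 18100×2745 + 18600×2869 + (z_c − 1650 − 36700)×3267
The z_c×3267 term appears on both sides and cancels. Collect the known terms of each column as K = Σ(ρt)_known − 3267 × (depth of known layers): K_1 = 102229400 − 3267×36900 = −18322900; K_2 = 103047900 − 3267×(1650 + 36700) = −22241550.
Balance: K_1 − x×(3267 − 2145) = K_2, so x = (K_1 − K_2)/(3267 − 2145) = 3918650/1122 = 3490 m.

3490 m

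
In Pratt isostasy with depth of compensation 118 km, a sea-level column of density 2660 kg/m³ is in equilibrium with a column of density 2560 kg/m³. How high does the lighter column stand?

4.61 km

ρ_ref D = ρ (D + h) → h = D (ρ_ref − ρ)/ρ.
h = 118 km × (2660 − 2560)/2560 = 4.61 km.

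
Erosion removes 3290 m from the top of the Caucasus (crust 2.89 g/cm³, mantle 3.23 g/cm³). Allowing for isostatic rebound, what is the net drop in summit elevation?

Rebound u = e ρ_c/ρ_m = 3290 m × 2.89/3.23 = 2944 m.
Net surface drop = e − u = 3290 m − 2944 m = e (ρ_m − ρ_c)/ρ_m = 346 m.

346 m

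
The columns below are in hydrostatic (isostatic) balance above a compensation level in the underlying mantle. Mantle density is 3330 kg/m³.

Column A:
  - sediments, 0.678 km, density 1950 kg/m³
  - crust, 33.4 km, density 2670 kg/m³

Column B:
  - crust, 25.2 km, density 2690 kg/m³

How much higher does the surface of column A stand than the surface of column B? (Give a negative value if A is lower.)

For any compensation level in the mantle, the mantle terms cancel and isostasy reduces to e = (Σt_A − Σt_B) − (Σ(ρt)_A − Σ(ρt)_B) / ρ_m.
Σt_A = 34.078 km; Σt_B = 25.2 km; Σ(ρt)_A = 90500.1; Σ(ρt)_B = 67788 (in km·kg/m³).
e = (34.078 − 25.2) − (90500.1 − 67788) / 3330 = 2.06 km.

2.06 km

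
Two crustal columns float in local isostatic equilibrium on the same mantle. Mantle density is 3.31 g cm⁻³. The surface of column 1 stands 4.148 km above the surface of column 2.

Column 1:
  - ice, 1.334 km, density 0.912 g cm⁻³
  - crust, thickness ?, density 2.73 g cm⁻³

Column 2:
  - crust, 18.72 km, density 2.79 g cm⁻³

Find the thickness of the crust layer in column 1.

Take the compensation level at the base of the deeper column (depth z_c below the surface of column 1) and equate Σ ρ_i t_i down to z_c; mantle fills any gap and the z_c terms cancel.
Column 1: 1.334×0.912 + x×2.73 + (z_c − 1.334 − x)×3.31
Column 2: 4.148×0 + 18.72×2.79 + (z_c − 4.148 − 18.72)×3.31
The z_c×3.31 term appears on both sides and cancels. Collect the known terms of each column as K = Σ(ρt)_known − 3.31 × (depth of known layers): K_1 = 1.216608 − 3.31×1.334 = −3.198932; K_2 = 52.2288 − 3.31×(4.148 + 18.72) = −23.46428.
Balance: K_1 − x×(3.31 − 2.73) = K_2, so x = (K_1 − K_2)/(3.31 − 2.73) = 20.2653/0.58 = 34.9 km.

34.9 km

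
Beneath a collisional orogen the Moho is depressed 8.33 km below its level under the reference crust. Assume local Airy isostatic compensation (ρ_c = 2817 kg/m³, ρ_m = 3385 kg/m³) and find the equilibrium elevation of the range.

By Archimedes' principle applied to the lithosphere: ρ_c h = (ρ_m − ρ_c) r.
h = r (ρ_m − ρ_c) / ρ_c = 8.33 km × (3385 − 2817) / 2817 = 1.68 km.

1.68 km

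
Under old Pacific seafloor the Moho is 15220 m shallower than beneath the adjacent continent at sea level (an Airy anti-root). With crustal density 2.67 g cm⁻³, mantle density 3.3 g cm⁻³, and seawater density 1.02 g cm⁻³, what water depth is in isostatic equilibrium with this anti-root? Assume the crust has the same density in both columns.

Replacing a thickness d of crust by seawater at the top must be balanced by replacing crust with mantle at the base: d (ρ_c − ρ_w) = a (ρ_m − ρ_c).
d = a (ρ_m − ρ_c)/(ρ_c − ρ_w) = 15220 m × 0.63/1.65 = 5810 m.

5810 m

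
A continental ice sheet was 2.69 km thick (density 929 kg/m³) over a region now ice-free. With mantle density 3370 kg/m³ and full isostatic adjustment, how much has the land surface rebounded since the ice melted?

Removing the load lets mantle flow back in; uplift u satisfies ρ_ice t = ρ_m u.
u = t ρ_ice/ρ_m = 2.69 km × 929/3370 = 0.742 km.

0.742 km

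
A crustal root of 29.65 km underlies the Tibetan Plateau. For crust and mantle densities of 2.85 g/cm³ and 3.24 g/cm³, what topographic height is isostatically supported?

4.06 km

Balancing pressure at the compensation depth: ρ_c h = (ρ_m − ρ_c) r.
h = r (ρ_m − ρ_c) / ρ_c = 29.65 km × (3.24 − 2.85) / 2.85 = 4.06 km.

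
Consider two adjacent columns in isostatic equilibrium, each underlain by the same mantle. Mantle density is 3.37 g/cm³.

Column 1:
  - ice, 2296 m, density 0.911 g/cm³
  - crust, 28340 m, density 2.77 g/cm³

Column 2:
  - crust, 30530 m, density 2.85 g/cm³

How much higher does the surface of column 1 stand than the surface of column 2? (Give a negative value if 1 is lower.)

2010 m

For any compensation level in the mantle, the mantle terms cancel and isostasy reduces to e = (Σt_1 − Σt_2) − (Σ(ρt)_1 − Σ(ρt)_2) / ρ_m.
Σt_1 = 30636 m; Σt_2 = 30530 m; Σ(ρt)_1 = 80593.456; Σ(ρt)_2 = 87010.5 (in m·g/cm³).
e = (30636 − 30530) − (80593.456 − 87010.5) / 3.37 = 2010 m.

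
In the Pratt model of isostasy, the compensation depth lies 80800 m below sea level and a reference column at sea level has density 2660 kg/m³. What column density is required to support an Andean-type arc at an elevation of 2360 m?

Pratt balance: ρ_ref D = ρ (D + h).
ρ = ρ_ref D/(D + h) = 2660 × 80800 m/(80800 m + 2360 m) = 2580 kg/m³.

2580 kg/m³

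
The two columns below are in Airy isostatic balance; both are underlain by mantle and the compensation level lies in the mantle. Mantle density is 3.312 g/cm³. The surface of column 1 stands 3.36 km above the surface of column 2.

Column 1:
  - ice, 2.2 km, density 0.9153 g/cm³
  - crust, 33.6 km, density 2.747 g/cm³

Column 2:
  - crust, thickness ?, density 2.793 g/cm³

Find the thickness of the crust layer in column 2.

25.3 km

Take the compensation level at the base of the deeper column (depth z_c below the surface of column 1) and equate Σ ρ_i t_i down to z_c; mantle fills any gap and the z_c terms cancel.
Column 1: 2.2×0.9153 + 33.6×2.747 + (z_c − 35.8)×3.312
Column 2: 3.36×0 + x×2.793 + (z_c − 3.36 − 0 − x)×3.312
The z_c×3.312 term appears on both sides and cancels. Collect the known terms of each column as K = Σ(ρt)_known − 3.312 × (depth of known layers): K_1 = 94.31286 − 3.312×35.8 = −24.25674; K_2 = 0 − 3.312×(3.36 + 0) = −11.12832.
Balance: K_1 = K_2 − x×(3.312 − 2.793), so x = (K_2 − K_1)/(3.312 − 2.793) = 13.1284/0.519 = 25.3 km.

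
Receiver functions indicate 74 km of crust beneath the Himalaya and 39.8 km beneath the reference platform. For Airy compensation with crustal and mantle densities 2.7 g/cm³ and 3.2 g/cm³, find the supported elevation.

5.34 km

Excess crust Δ = 74 km − 39.8 km = 34.2 km, split between elevation h and root r with h + r = Δ.
Airy balance ρ_c h = (ρ_m − ρ_c) r gives r = h ρ_c/(ρ_m − ρ_c), so h (1 + ρ_c/(ρ_m − ρ_c)) = Δ, i.e. h = Δ (ρ_m − ρ_c)/ρ_m.
h = 34.2 km × 0.5/3.2 = 5.34 km.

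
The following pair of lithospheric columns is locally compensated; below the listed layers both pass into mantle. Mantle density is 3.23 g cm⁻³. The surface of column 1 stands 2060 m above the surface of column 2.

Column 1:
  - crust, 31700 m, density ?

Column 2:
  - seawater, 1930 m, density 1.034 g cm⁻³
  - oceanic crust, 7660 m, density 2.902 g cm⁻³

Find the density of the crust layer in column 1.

Take the compensation level at the base of the deeper column (depth z_c below the surface of column 1) and equate Σ ρ_i t_i down to z_c; mantle fills any gap and the z_c terms cancel.
Column 1: 31700×ρ + (z_c − 31700)×3.23
Column 2: 2060×0 + 1930×1.034 + 7660×2.902 + (z_c − 2060 − 9590)×3.23
The z_c×3.23 term appears on both sides and cancels. Collect the known terms of each column as K = Σ(ρt)_known − 3.23 × (depth of known layers): K_1 = 0 − 3.23×31700 = −102391; K_2 = 24224.94 − 3.23×(2060 + 9590) = −13404.56.
Balance: K_1 + 31700×ρ = K_2, so ρ = (K_2 − K_1)/31700 = 88986.4/31700 = 2.81 g cm⁻³.

2.81 g cm⁻³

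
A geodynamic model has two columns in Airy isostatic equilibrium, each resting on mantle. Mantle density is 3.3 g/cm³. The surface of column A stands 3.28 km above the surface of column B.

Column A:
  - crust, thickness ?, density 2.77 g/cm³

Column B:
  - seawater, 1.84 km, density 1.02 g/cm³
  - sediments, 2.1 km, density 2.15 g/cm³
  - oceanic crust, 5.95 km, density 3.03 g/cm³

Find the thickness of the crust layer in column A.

Take the compensation level at the base of the deeper column (depth z_c below the surface of column A) and equate Σ ρ_i t_i down to z_c; mantle fills any gap and the z_c terms cancel.
Column A: x×2.77 + (z_c − 0 − x)×3.3
Column B: 3.28×0 + 1.84×1.02 + 2.1×2.15 + 5.95×3.03 + (z_c − 3.28 − 9.89)×3.3
The z_c×3.3 term appears on both sides and cancels. Collect the known terms of each column as K = Σ(ρt)_known − 3.3 × (depth of known layers): K_A = 0 − 3.3×0 = 0; K_B = 24.4203 − 3.3×(3.28 + 9.89) = −19.0407.
Balance: K_A − x×(3.3 − 2.77) = K_B, so x = (K_A − K_B)/(3.3 − 2.77) = 19.0407/0.53 = 35.9 km.

35.9 km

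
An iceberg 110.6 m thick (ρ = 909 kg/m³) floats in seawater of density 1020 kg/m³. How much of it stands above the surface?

12 m

Floating equilibrium: submerged depth d = t ρ_obj/ρ_fluid = 110.6 m × 909/1020 = 98.56 m.
Freeboard = t − d = 110.6 m − 98.56 m = 12 m.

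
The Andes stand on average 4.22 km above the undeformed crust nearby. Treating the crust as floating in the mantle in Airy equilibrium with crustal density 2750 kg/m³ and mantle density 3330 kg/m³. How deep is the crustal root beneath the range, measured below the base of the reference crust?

In Airy isostatic equilibrium: the weight of the topography is balanced by the buoyancy of the root, ρ_c h = (ρ_m − ρ_c) r.
r = h · ρ_c / (ρ_m − ρ_c) = 4.22 km × 2750 / (3330 − 2750) = 20 km.

20 km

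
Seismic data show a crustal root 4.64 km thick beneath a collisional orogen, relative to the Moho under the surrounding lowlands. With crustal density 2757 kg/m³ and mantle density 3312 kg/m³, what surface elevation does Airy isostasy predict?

For local isostatic compensation: ρ_c h = (ρ_m − ρ_c) r.
h = r (ρ_m − ρ_c) / ρ_c = 4.64 km × (3312 − 2757) / 2757 = 0.934 km.

0.934 km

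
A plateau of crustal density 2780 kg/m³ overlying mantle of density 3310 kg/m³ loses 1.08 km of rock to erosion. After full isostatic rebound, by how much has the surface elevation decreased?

Rebound u = e ρ_c/ρ_m = 1.08 km × 2780/3310 = 0.9071 km.
Net surface drop = e − u = 1.08 km − 0.9071 km = e (ρ_m − ρ_c)/ρ_m = 0.173 km.

0.173 km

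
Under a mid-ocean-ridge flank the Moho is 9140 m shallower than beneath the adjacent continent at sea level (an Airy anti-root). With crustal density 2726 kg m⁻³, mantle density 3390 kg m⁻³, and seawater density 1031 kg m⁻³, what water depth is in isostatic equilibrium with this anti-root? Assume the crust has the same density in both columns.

3580 m

Replacing a thickness d of crust by seawater at the top must be balanced by replacing crust with mantle at the base: d (ρ_c − ρ_w) = a (ρ_m − ρ_c).
d = a (ρ_m − ρ_c)/(ρ_c − ρ_w) = 9140 m × 664/1695 = 3580 m.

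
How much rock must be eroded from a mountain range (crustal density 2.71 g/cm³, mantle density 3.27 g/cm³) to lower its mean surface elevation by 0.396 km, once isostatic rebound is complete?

Net drop Δ = e − u = e − e ρ_c/ρ_m = e (ρ_m − ρ_c)/ρ_m.
e = Δ ρ_m/(ρ_m − ρ_c) = 0.396 km × 3.27/0.56 = 2.31 km.

2.31 km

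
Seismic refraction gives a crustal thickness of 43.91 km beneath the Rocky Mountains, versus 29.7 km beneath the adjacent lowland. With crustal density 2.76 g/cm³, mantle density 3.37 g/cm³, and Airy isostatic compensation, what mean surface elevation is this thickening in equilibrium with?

Excess crust Δ = 43.91 km − 29.7 km = 14.21 km, split between elevation h and root r with h + r = Δ.
Airy balance ρ_c h = (ρ_m − ρ_c) r gives r = h ρ_c/(ρ_m − ρ_c), so h (1 + ρ_c/(ρ_m − ρ_c)) = Δ, i.e. h = Δ (ρ_m − ρ_c)/ρ_m.
h = 14.21 km × 0.61/3.37 = 2.57 km.

2.57 km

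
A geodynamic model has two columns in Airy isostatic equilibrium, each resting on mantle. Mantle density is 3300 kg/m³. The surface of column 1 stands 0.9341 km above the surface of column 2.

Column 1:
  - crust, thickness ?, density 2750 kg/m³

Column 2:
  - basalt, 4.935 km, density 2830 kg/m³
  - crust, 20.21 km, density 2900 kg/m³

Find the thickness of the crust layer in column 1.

24.5 km

Take the compensation level at the base of the deeper column (depth z_c below the surface of column 1) and equate Σ ρ_i t_i down to z_c; mantle fills any gap and the z_c terms cancel.
Column 1: x×2750 + (z_c − 0 − x)×3300
Column 2: 0.9341×0 + 4.935×2830 + 20.21×2900 + (z_c − 0.9341 − 25.145)×3300
The z_c×3300 term appears on both sides and cancels. Collect the known terms of each column as K = Σ(ρt)_known − 3300 × (depth of known layers): K_1 = 0 − 3300×0 = 0; K_2 = 72575.05 − 3300×(0.9341 + 25.145) = −13485.98.
Balance: K_1 − x×(3300 − 2750) = K_2, so x = (K_1 − K_2)/(3300 − 2750) = 13486/550 = 24.5 km.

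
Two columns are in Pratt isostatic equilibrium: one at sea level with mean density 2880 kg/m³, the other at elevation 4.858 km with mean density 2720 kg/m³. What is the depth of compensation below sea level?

ρ_ref D = ρ (D + h) → D (ρ_ref − ρ) = ρ h.
D = ρ h/(ρ_ref − ρ) = 2720 × 4.858 km/(2880 − 2720) = 82.6 km.

82.6 km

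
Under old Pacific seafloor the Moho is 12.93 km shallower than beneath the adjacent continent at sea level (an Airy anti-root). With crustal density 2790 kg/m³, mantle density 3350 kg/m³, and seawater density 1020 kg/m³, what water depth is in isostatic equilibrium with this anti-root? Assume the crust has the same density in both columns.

4.09 km

Replacing a thickness d of crust by seawater at the top must be balanced by replacing crust with mantle at the base: d (ρ_c − ρ_w) = a (ρ_m − ρ_c).
d = a (ρ_m − ρ_c)/(ρ_c − ρ_w) = 12.93 km × 560/1770 = 4.09 km.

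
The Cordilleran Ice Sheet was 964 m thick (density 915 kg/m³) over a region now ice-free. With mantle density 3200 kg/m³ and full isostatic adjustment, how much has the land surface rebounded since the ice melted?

Removing the load lets mantle flow back in; uplift u satisfies ρ_ice t = ρ_m u.
u = t ρ_ice/ρ_m = 964 m × 915/3200 = 276 m.

276 m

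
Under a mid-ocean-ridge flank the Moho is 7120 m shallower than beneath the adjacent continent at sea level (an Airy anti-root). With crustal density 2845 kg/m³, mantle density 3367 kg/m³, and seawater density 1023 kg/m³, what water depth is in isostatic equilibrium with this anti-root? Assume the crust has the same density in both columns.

Replacing a thickness d of crust by seawater at the top must be balanced by replacing crust with mantle at the base: d (ρ_c − ρ_w) = a (ρ_m − ρ_c).
d = a (ρ_m − ρ_c)/(ρ_c − ρ_w) = 7120 m × 522/1822 = 2040 m.

2040 m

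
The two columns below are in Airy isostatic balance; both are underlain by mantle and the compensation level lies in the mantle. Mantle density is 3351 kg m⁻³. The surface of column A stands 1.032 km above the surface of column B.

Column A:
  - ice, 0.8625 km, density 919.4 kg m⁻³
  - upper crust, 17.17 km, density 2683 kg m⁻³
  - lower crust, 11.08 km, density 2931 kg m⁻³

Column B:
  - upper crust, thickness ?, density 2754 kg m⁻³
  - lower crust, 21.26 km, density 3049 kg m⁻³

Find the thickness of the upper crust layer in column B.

Take the compensation level at the base of the deeper column (depth z_c below the surface of column A) and equate Σ ρ_i t_i down to z_c; mantle fills any gap and the z_c terms cancel.
Column A: 0.8625×919.4 + 17.17×2683 + 11.08×2931 + (z_c − 29.1125)×3351
Column B: 1.032×0 + x×2754 + 21.26×3049 + (z_c − 1.032 − 21.26 − x)×3351
The z_c×3351 term appears on both sides and cancels. Collect the known terms of each column as K = Σ(ρt)_known − 3351 × (depth of known layers): K_A = 79335.5725 − 3351×29.1125 = −18220.415; K_B = 64821.74 − 3351×(1.032 + 21.26) = −9878.752.
Balance: K_A = K_B − x×(3351 − 2754), so x = (K_B − K_A)/(3351 − 2754) = 8341.66/597 = 14 km.

14 km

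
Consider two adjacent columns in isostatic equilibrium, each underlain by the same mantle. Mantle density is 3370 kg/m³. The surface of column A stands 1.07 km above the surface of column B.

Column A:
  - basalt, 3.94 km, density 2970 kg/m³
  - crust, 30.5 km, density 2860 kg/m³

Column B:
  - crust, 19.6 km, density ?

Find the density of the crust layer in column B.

Take the compensation level at the base of the deeper column (depth z_c below the surface of column A) and equate Σ ρ_i t_i down to z_c; mantle fills any gap and the z_c terms cancel.
Column A: 3.94×2970 + 30.5×2860 + (z_c − 34.44)×3370
Column B: 1.07×0 + 19.6×ρ + (z_c − 1.07 − 19.6)×3370
The z_c×3370 term appears on both sides and cancels. Collect the known terms of each column as K = Σ(ρt)_known − 3370 × (depth of known layers): K_A = 98931.8 − 3370×34.44 = −17131; K_B = 0 − 3370×(1.07 + 19.6) = −69657.9.
Balance: K_A = K_B + 19.6×ρ, so ρ = (K_A − K_B)/19.6 = 52526.9/19.6 = 2680 kg/m³.

2680 kg/m³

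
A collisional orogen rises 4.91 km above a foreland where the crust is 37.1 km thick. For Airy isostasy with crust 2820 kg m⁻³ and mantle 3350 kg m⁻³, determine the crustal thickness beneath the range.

68.1 km

Root depth r = h ρ_c / (ρ_m − ρ_c) = 4.91 km × 2820 / 530 = 26.12 km.
Total thickness = T + h + r = 37.1 km + 4.91 km + 26.12 km = 68.1 km.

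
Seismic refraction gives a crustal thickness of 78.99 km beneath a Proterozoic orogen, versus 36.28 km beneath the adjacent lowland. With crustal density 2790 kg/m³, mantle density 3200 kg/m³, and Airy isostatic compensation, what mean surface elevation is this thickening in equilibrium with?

Excess crust Δ = 78.99 km − 36.28 km = 42.71 km, split between elevation h and root r with h + r = Δ.
Airy balance ρ_c h = (ρ_m − ρ_c) r gives r = h ρ_c/(ρ_m − ρ_c), so h (1 + ρ_c/(ρ_m − ρ_c)) = Δ, i.e. h = Δ (ρ_m − ρ_c)/ρ_m.
h = 42.71 km × 410/3200 = 5.47 km.

5.47 km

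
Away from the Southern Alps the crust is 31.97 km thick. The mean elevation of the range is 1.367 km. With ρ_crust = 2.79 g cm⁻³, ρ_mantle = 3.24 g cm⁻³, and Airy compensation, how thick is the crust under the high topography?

41.8 km

Root depth r = h ρ_c / (ρ_m − ρ_c) = 1.367 km × 2.79 / 0.45 = 8.475 km.
Total thickness = T + h + r = 31.97 km + 1.367 km + 8.475 km = 41.8 km.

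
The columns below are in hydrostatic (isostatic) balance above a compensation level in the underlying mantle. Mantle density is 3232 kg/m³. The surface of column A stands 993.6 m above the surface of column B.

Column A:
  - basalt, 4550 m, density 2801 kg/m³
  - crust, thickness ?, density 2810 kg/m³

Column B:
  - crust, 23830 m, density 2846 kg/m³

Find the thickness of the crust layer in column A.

24800 m

Take the compensation level at the base of the deeper column (depth z_c below the surface of column A) and equate Σ ρ_i t_i down to z_c; mantle fills any gap and the z_c terms cancel.
Column A: 4550×2801 + x×2810 + (z_c − 4550 − x)×3232
Column B: 993.6×0 + 23830×2846 + (z_c − 993.6 − 23830)×3232
The z_c×3232 term appears on both sides and cancels. Collect the known terms of each column as K = Σ(ρt)_known − 3232 × (depth of known layers): K_A = 12744550 − 3232×4550 = −1961050; K_B = 67820180 − 3232×(993.6 + 23830) = −12409695.2.
Balance: K_A − x×(3232 − 2810) = K_B, so x = (K_A − K_B)/(3232 − 2810) = 10448600/422 = 24800 m.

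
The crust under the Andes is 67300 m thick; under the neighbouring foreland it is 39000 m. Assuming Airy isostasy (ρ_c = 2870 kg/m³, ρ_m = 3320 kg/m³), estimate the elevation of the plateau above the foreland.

Excess crust Δ = 67300 m − 39000 m = 28300 m, split between elevation h and root r with h + r = Δ.
Airy balance ρ_c h = (ρ_m − ρ_c) r gives r = h ρ_c/(ρ_m − ρ_c), so h (1 + ρ_c/(ρ_m − ρ_c)) = Δ, i.e. h = Δ (ρ_m − ρ_c)/ρ_m.
h = 28300 m × 450/3320 = 3840 m.

3840 m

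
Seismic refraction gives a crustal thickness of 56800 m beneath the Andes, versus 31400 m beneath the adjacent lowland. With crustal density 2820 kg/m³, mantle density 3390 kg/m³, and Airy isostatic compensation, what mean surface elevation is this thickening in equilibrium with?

Excess crust Δ = 56800 m − 31400 m = 25400 m, split between elevation h and root r with h + r = Δ.
Airy balance ρ_c h = (ρ_m − ρ_c) r gives r = h ρ_c/(ρ_m − ρ_c), so h (1 + ρ_c/(ρ_m − ρ_c)) = Δ, i.e. h = Δ (ρ_m − ρ_c)/ρ_m.
h = 25400 m × 570/3390 = 4270 m.

4270 m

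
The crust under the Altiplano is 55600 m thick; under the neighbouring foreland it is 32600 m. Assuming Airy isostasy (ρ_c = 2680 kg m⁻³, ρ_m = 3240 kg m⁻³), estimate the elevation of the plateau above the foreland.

3980 m

Excess crust Δ = 55600 m − 32600 m = 23000 m, split between elevation h and root r with h + r = Δ.
Airy balance ρ_c h = (ρ_m − ρ_c) r gives r = h ρ_c/(ρ_m − ρ_c), so h (1 + ρ_c/(ρ_m − ρ_c)) = Δ, i.e. h = Δ (ρ_m − ρ_c)/ρ_m.
h = 23000 m × 560/3240 = 3980 m.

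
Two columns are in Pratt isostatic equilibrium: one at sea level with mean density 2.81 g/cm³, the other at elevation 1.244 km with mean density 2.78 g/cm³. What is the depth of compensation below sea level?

ρ_ref D = ρ (D + h) → D (ρ_ref − ρ) = ρ h.
D = ρ h/(ρ_ref − ρ) = 2.78 × 1.244 km/(2.81 − 2.78) = 115 km.

115 km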